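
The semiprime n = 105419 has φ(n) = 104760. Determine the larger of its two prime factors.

389

φ(n) = (p−1)(q−1) = n − (p+q) + 1, so p + q = 105419 − 104760 + 1 = 660.
p and q are the roots of t² − 660t + 105419 = 0.
Discriminant: 660² − 4·105419 = 435600 − 421676 = 13924; √13924 = 118.
q = (660 − 118)/2 = 271, p = (660 + 118)/2 = 389.
Check: 271 · 389 = 105419.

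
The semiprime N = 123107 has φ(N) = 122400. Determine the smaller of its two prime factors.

307

φ(n) = (p−1)(q−1) = n − (p+q) + 1, so p + q = 123107 − 122400 + 1 = 708.
p and q are the roots of t² − 708t + 123107 = 0.
Discriminant: 708² − 4·123107 = 501264 − 492428 = 8836; √8836 = 94.
q = (708 − 94)/2 = 307, p = (708 + 94)/2 = 401.
Check: 307 · 401 = 123107.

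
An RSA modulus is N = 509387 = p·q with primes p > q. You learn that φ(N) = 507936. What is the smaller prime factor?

φ(n) = (p−1)(q−1) = n − (p+q) + 1, so p + q = 509387 − 507936 + 1 = 1452.
p and q are the roots of t² − 1452t + 509387 = 0.
Discriminant: 1452² − 4·509387 = 2108304 − 2037548 = 70756; √70756 = 266.
q = (1452 − 266)/2 = 593, p = (1452 + 266)/2 = 859.
Check: 593 · 859 = 509387.

593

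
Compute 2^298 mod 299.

2^1 ≡ 2 (mod 299)
2^2 ≡ 2^2 = 4 ≡ 4 (mod 299)
2^4 ≡ 4^2 = 16 ≡ 16 (mod 299)
2^8 ≡ 16^2 = 256 ≡ 256 (mod 299)
2^16 ≡ 256^2 = 65536 ≡ 55 (mod 299)
2^32 ≡ 55^2 = 3025 ≡ 35 (mod 299)
2^64 ≡ 35^2 = 1225 ≡ 29 (mod 299)
2^128 ≡ 29^2 = 841 ≡ 243 (mod 299)
2^256 ≡ 243^2 = 59049 ≡ 146 (mod 299)
298 = 256 + 32 + 8 + 2 in binary powers of 2.
So 2^298 ≡ 146 · 35 · 256 · 4 ≡ 140 (mod 299).
Since 140 ≠ 1, base 2 is a Fermat witness: 299 is composite.

140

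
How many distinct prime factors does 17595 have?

17595 = 3^2 · 1955
1955 = 5 · 391
391 = 17 · 23
17595 = 3^2 · 5 · 17 · 23, which has 4 distinct prime factors.

4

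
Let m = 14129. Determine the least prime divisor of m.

14129 is odd.
Digit sum 17, not divisible by 3.
Ends in 9: not divisible by 5.
7: 14129 = 7·2018 + 3
11: 14129 = 11·1284 + 5
13: 14129 = 13·1086 + 11
17: 14129 = 17·831 + 2
19: 14129 = 19·743 + 12
23: 14129 = 23·614 + 7
29: 14129 = 29·487 + 6
31: 14129 = 31·455 + 24
37: 14129 = 37·381 + 32
41: 14129 = 41·344 + 25
43: 14129 = 43·328 + 25
47: 14129 = 47·300 + 29
53: 14129 = 53·266 + 31
59: 14129 = 59·239 + 28
61: 14129 = 61·231 + 38
67: 14129 = 67·210 + 59
71: 14129 = 71·199

71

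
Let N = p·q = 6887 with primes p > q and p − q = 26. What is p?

Since p = q + 26, we have 6887 = q(q + 26), so q² + 26q − 6887 = 0.
Discriminant: 26² + 4·6887 = 676 + 27548 = 28224; √28224 = 168.
q = (−26 + 168)/2 = 71, and p = q + 26 = 97.
Check: 71 · 97 = 6887.

97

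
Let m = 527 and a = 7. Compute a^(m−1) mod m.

7^1 ≡ 7 (mod 527)
7^2 ≡ 7^2 = 49 ≡ 49 (mod 527)
7^4 ≡ 49^2 = 2401 ≡ 293 (mod 527)
7^8 ≡ 293^2 = 85849 ≡ 475 (mod 527)
7^16 ≡ 475^2 = 225625 ≡ 69 (mod 527)
7^32 ≡ 69^2 = 4761 ≡ 18 (mod 527)
7^64 ≡ 18^2 = 324 ≡ 324 (mod 527)
7^128 ≡ 324^2 = 104976 ≡ 103 (mod 527)
7^256 ≡ 103^2 = 10609 ≡ 69 (mod 527)
7^512 ≡ 69^2 = 4761 ≡ 18 (mod 527)
526 = 512 + 8 + 4 + 2 in binary powers of 2.
So 7^526 ≡ 18 · 475 · 293 · 49 ≡ 348 (mod 527).
Since 348 ≠ 1, base 7 is a Fermat witness: 527 is composite.

348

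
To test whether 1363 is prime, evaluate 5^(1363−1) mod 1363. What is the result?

306

5^1 ≡ 5 (mod 1363)
5^2 ≡ 5^2 = 25 ≡ 25 (mod 1363)
5^4 ≡ 25^2 = 625 ≡ 625 (mod 1363)
5^8 ≡ 625^2 = 390625 ≡ 807 (mod 1363)
5^16 ≡ 807^2 = 651249 ≡ 1098 (mod 1363)
5^32 ≡ 1098^2 = 1205604 ≡ 712 (mod 1363)
5^64 ≡ 712^2 = 506944 ≡ 1271 (mod 1363)
5^128 ≡ 1271^2 = 1615441 ≡ 286 (mod 1363)
5^256 ≡ 286^2 = 81796 ≡ 16 (mod 1363)
5^512 ≡ 16^2 = 256 ≡ 256 (mod 1363)
5^1024 ≡ 256^2 = 65536 ≡ 112 (mod 1363)
1362 = 1024 + 256 + 64 + 16 + 2 in binary powers of 2.
So 5^1362 ≡ 112 · 16 · 1271 · 1098 · 25 ≡ 306 (mod 1363).
Since 306 ≠ 1, base 5 is a Fermat witness: 1363 is composite.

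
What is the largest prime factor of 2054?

2054 = 2 · 1027
1027 = 13 · 79
79 is prime.
So 2054 = 2 · 13 · 79; the largest prime factor is 79.

79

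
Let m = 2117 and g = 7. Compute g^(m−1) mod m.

1963

7^1 ≡ 7 (mod 2117)
7^2 ≡ 7^2 = 49 ≡ 49 (mod 2117)
7^4 ≡ 49^2 = 2401 ≡ 284 (mod 2117)
7^8 ≡ 284^2 = 80656 ≡ 210 (mod 2117)
7^16 ≡ 210^2 = 44100 ≡ 1760 (mod 2117)
7^32 ≡ 1760^2 = 3097600 ≡ 429 (mod 2117)
7^64 ≡ 429^2 = 184041 ≡ 1979 (mod 2117)
7^128 ≡ 1979^2 = 3916441 ≡ 2108 (mod 2117)
7^256 ≡ 2108^2 = 4443664 ≡ 81 (mod 2117)
7^512 ≡ 81^2 = 6561 ≡ 210 (mod 2117)
7^1024 ≡ 210^2 = 44100 ≡ 1760 (mod 2117)
7^2048 ≡ 1760^2 = 3097600 ≡ 429 (mod 2117)
2116 = 2048 + 64 + 4 in binary powers of 2.
So 7^2116 ≡ 429 · 1979 · 284 ≡ 1963 (mod 2117).
Since 1963 ≠ 1, base 7 is a Fermat witness: 2117 is composite.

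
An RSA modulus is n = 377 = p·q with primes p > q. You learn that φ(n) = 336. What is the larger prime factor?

29

φ(n) = (p−1)(q−1) = n − (p+q) + 1, so p + q = 377 − 336 + 1 = 42.
p and q are the roots of t² − 42t + 377 = 0.
Discriminant: 42² − 4·377 = 1764 − 1508 = 256; √256 = 16.
q = (42 − 16)/2 = 13, p = (42 + 16)/2 = 29.
Check: 13 · 29 = 377.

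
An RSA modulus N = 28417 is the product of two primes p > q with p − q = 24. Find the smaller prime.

Since p = q + 24, we have 28417 = q(q + 24), so q² + 24q − 28417 = 0.
Discriminant: 24² + 4·28417 = 576 + 113668 = 114244; √114244 = 338.
q = (−24 + 338)/2 = 157, and p = q + 24 = 181.
Check: 157 · 181 = 28417.

157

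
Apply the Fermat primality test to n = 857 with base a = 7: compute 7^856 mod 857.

7^1 ≡ 7 (mod 857)
7^2 ≡ 7^2 = 49 ≡ 49 (mod 857)
7^4 ≡ 49^2 = 2401 ≡ 687 (mod 857)
7^8 ≡ 687^2 = 471969 ≡ 619 (mod 857)
7^16 ≡ 619^2 = 383161 ≡ 82 (mod 857)
7^32 ≡ 82^2 = 6724 ≡ 725 (mod 857)
7^64 ≡ 725^2 = 525625 ≡ 284 (mod 857)
7^128 ≡ 284^2 = 80656 ≡ 98 (mod 857)
7^256 ≡ 98^2 = 9604 ≡ 177 (mod 857)
7^512 ≡ 177^2 = 31329 ≡ 477 (mod 857)
856 = 512 + 256 + 64 + 16 + 8 in binary powers of 2.
So 7^856 ≡ 477 · 177 · 284 · 82 · 619 ≡ 1 (mod 857).
Since the result is 1, base 7 gives no evidence that 857 is composite.

1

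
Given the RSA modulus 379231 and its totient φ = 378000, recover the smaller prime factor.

φ(n) = (p−1)(q−1) = n − (p+q) + 1, so p + q = 379231 − 378000 + 1 = 1232.
p and q are the roots of t² − 1232t + 379231 = 0.
Discriminant: 1232² − 4·379231 = 1517824 − 1516924 = 900; √900 = 30.
q = (1232 − 30)/2 = 601, p = (1232 + 30)/2 = 631.
Check: 601 · 631 = 379231.

601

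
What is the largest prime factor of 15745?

15745 = 5 · 3149
3149 = 47 · 67
67 is prime.
So 15745 = 5 · 47 · 67; the largest prime factor is 67.

67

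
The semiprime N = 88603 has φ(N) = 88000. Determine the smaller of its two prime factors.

φ(n) = (p−1)(q−1) = n − (p+q) + 1, so p + q = 88603 − 88000 + 1 = 604.
p and q are the roots of t² − 604t + 88603 = 0.
Discriminant: 604² − 4·88603 = 364816 − 354412 = 10404; √10404 = 102.
q = (604 − 102)/2 = 251, p = (604 + 102)/2 = 353.
Check: 251 · 353 = 88603.

251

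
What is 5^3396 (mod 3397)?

1626

5^1 ≡ 5 (mod 3397)
5^2 ≡ 5^2 = 25 ≡ 25 (mod 3397)
5^4 ≡ 25^2 = 625 ≡ 625 (mod 3397)
5^8 ≡ 625^2 = 390625 ≡ 3367 (mod 3397)
5^16 ≡ 3367^2 = 11336689 ≡ 900 (mod 3397)
5^32 ≡ 900^2 = 810000 ≡ 1514 (mod 3397)
5^64 ≡ 1514^2 = 2292196 ≡ 2618 (mod 3397)
5^128 ≡ 2618^2 = 6853924 ≡ 2175 (mod 3397)
5^256 ≡ 2175^2 = 4730625 ≡ 2001 (mod 3397)
5^512 ≡ 2001^2 = 4004001 ≡ 2335 (mod 3397)
5^1024 ≡ 2335^2 = 5452225 ≡ 40 (mod 3397)
5^2048 ≡ 40^2 = 1600 ≡ 1600 (mod 3397)
3396 = 2048 + 1024 + 256 + 64 + 4 in binary powers of 2.
So 5^3396 ≡ 1600 · 40 · 2001 · 2618 · 625 ≡ 1626 (mod 3397).
Since 1626 ≠ 1, base 5 is a Fermat witness: 3397 is composite.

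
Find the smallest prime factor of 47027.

47027 is odd.
Digit sum 20, not divisible by 3.
Ends in 7: not divisible by 5.
7: 47027 = 7·6718 + 1
11: 47027 = 11·4275 + 2
13: 47027 = 13·3617 + 6
17: 47027 = 17·2766 + 5
19: 47027 = 19·2475 + 2
23: 47027 = 23·2044 + 15
29: 47027 = 29·1621 + 18
31: 47027 = 31·1517

31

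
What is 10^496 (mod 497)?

249

10^1 ≡ 10 (mod 497)
10^2 ≡ 10^2 = 100 ≡ 100 (mod 497)
10^4 ≡ 100^2 = 10000 ≡ 60 (mod 497)
10^8 ≡ 60^2 = 3600 ≡ 121 (mod 497)
10^16 ≡ 121^2 = 14641 ≡ 228 (mod 497)
10^32 ≡ 228^2 = 51984 ≡ 296 (mod 497)
10^64 ≡ 296^2 = 87616 ≡ 144 (mod 497)
10^128 ≡ 144^2 = 20736 ≡ 359 (mod 497)
10^256 ≡ 359^2 = 128881 ≡ 158 (mod 497)
496 = 256 + 128 + 64 + 32 + 16 in binary powers of 2.
So 10^496 ≡ 158 · 359 · 144 · 296 · 228 ≡ 249 (mod 497).
Since 249 ≠ 1, base 10 is a Fermat witness: 497 is composite.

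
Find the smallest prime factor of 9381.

3

9381 is odd.
Digit sum 21, divisible by 3.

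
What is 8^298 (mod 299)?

77

8^1 ≡ 8 (mod 299)
8^2 ≡ 8^2 = 64 ≡ 64 (mod 299)
8^4 ≡ 64^2 = 4096 ≡ 209 (mod 299)
8^8 ≡ 209^2 = 43681 ≡ 27 (mod 299)
8^16 ≡ 27^2 = 729 ≡ 131 (mod 299)
8^32 ≡ 131^2 = 17161 ≡ 118 (mod 299)
8^64 ≡ 118^2 = 13924 ≡ 170 (mod 299)
8^128 ≡ 170^2 = 28900 ≡ 196 (mod 299)
8^256 ≡ 196^2 = 38416 ≡ 144 (mod 299)
298 = 256 + 32 + 8 + 2 in binary powers of 2.
So 8^298 ≡ 144 · 118 · 27 · 64 ≡ 77 (mod 299).
Since 77 ≠ 1, base 8 is a Fermat witness: 299 is composite.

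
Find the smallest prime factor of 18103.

18103 is odd.
Digit sum 13, not divisible by 3.
Ends in 3: not divisible by 5.
7: 18103 = 7·2586 + 1
11: 18103 = 11·1645 + 8
13: 18103 = 13·1392 + 7
17: 18103 = 17·1064 + 15
19: 18103 = 19·952 + 15
23: 18103 = 23·787 + 2
29: 18103 = 29·624 + 7
31: 18103 = 31·583 + 30
37: 18103 = 37·489 + 10
41: 18103 = 41·441 + 22
43: 18103 = 43·421

43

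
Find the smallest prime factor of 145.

5

145 is odd.
Digit sum 10, not divisible by 3.
Ends in 5: divisible by 5.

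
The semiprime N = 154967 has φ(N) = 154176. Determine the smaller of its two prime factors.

φ(n) = (p−1)(q−1) = n − (p+q) + 1, so p + q = 154967 − 154176 + 1 = 792.
p and q are the roots of t² − 792t + 154967 = 0.
Discriminant: 792² − 4·154967 = 627264 − 619868 = 7396; √7396 = 86.
q = (792 − 86)/2 = 353, p = (792 + 86)/2 = 439.
Check: 353 · 439 = 154967.

353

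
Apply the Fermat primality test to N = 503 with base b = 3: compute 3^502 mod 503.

3^1 ≡ 3 (mod 503)
3^2 ≡ 3^2 = 9 ≡ 9 (mod 503)
3^4 ≡ 9^2 = 81 ≡ 81 (mod 503)
3^8 ≡ 81^2 = 6561 ≡ 22 (mod 503)
3^16 ≡ 22^2 = 484 ≡ 484 (mod 503)
3^32 ≡ 484^2 = 234256 ≡ 361 (mod 503)
3^64 ≡ 361^2 = 130321 ≡ 44 (mod 503)
3^128 ≡ 44^2 = 1936 ≡ 427 (mod 503)
3^256 ≡ 427^2 = 182329 ≡ 243 (mod 503)
502 = 256 + 128 + 64 + 32 + 16 + 4 + 2 in binary powers of 2.
So 3^502 ≡ 243 · 427 · 44 · 361 · 484 · 81 · 9 ≡ 1 (mod 503).
Since the result is 1, base 3 gives no evidence that 503 is composite.

1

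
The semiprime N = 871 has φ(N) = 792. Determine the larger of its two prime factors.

φ(n) = (p−1)(q−1) = n − (p+q) + 1, so p + q = 871 − 792 + 1 = 80.
p and q are the roots of t² − 80t + 871 = 0.
Discriminant: 80² − 4·871 = 6400 − 3484 = 2916; √2916 = 54.
q = (80 − 54)/2 = 13, p = (80 + 54)/2 = 67.
Check: 13 · 67 = 871.

67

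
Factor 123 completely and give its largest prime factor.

123 = 3 · 41
41 is prime.
So 123 = 3 · 41; the largest prime factor is 41.

41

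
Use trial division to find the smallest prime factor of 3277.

29

3277 is odd.
Digit sum 19, not divisible by 3.
Ends in 7: not divisible by 5.
7: 3277 = 7·468 + 1
11: 3277 = 11·297 + 10
13: 3277 = 13·252 + 1
17: 3277 = 17·192 + 13
19: 3277 = 19·172 + 9
23: 3277 = 23·142 + 11
29: 3277 = 29·113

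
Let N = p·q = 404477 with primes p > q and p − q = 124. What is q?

Since p = q + 124, we have 404477 = q(q + 124), so q² + 124q − 404477 = 0.
Discriminant: 124² + 4·404477 = 15376 + 1617908 = 1633284; √1633284 = 1278.
q = (−124 + 1278)/2 = 577, and p = q + 124 = 701.
Check: 577 · 701 = 404477.

577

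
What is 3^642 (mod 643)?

1

3^1 ≡ 3 (mod 643)
3^2 ≡ 3^2 = 9 ≡ 9 (mod 643)
3^4 ≡ 9^2 = 81 ≡ 81 (mod 643)
3^8 ≡ 81^2 = 6561 ≡ 131 (mod 643)
3^16 ≡ 131^2 = 17161 ≡ 443 (mod 643)
3^32 ≡ 443^2 = 196249 ≡ 134 (mod 643)
3^64 ≡ 134^2 = 17956 ≡ 595 (mod 643)
3^128 ≡ 595^2 = 354025 ≡ 375 (mod 643)
3^256 ≡ 375^2 = 140625 ≡ 451 (mod 643)
3^512 ≡ 451^2 = 203401 ≡ 213 (mod 643)
642 = 512 + 128 + 2 in binary powers of 2.
So 3^642 ≡ 213 · 375 · 9 ≡ 1 (mod 643).
Since the result is 1, base 3 gives no evidence that 643 is composite.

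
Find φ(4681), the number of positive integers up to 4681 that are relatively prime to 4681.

Factor: 4681 = 31 · 151.
φ(4681) = (31−1) · (151−1) = 30 · 150 = 4500.

4500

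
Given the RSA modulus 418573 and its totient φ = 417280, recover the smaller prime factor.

641

φ(n) = (p−1)(q−1) = n − (p+q) + 1, so p + q = 418573 − 417280 + 1 = 1294.
p and q are the roots of t² − 1294t + 418573 = 0.
Discriminant: 1294² − 4·418573 = 1674436 − 1674292 = 144; √144 = 12.
q = (1294 − 12)/2 = 641, p = (1294 + 12)/2 = 653.
Check: 641 · 653 = 418573.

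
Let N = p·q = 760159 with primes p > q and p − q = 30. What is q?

857

Since p = q + 30, we have 760159 = q(q + 30), so q² + 30q − 760159 = 0.
Discriminant: 30² + 4·760159 = 900 + 3040636 = 3041536; √3041536 = 1744.
q = (−30 + 1744)/2 = 857, and p = q + 30 = 887.
Check: 857 · 887 = 760159.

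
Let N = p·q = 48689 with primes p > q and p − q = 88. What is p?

269

Since p = q + 88, we have 48689 = q(q + 88), so q² + 88q − 48689 = 0.
Discriminant: 88² + 4·48689 = 7744 + 194756 = 202500; √202500 = 450.
q = (−88 + 450)/2 = 181, and p = q + 88 = 269.
Check: 181 · 269 = 48689.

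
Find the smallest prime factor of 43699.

89

43699 is odd.
Digit sum 31, not divisible by 3.
Ends in 9: not divisible by 5.
7: 43699 = 7·6242 + 5
11: 43699 = 11·3972 + 7
13: 43699 = 13·3361 + 6
17: 43699 = 17·2570 + 9
19: 43699 = 19·2299 + 18
23: 43699 = 23·1899 + 22
29: 43699 = 29·1506 + 25
31: 43699 = 31·1409 + 20
37: 43699 = 37·1181 + 2
41: 43699 = 41·1065 + 34
43: 43699 = 43·1016 + 11
47: 43699 = 47·929 + 36
53: 43699 = 53·824 + 27
59: 43699 = 59·740 + 39
61: 43699 = 61·716 + 23
67: 43699 = 67·652 + 15
71: 43699 = 71·615 + 34
73: 43699 = 73·598 + 45
79: 43699 = 79·553 + 12
83: 43699 = 83·526 + 41
89: 43699 = 89·491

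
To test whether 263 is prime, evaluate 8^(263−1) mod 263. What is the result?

1

8^1 ≡ 8 (mod 263)
8^2 ≡ 8^2 = 64 ≡ 64 (mod 263)
8^4 ≡ 64^2 = 4096 ≡ 151 (mod 263)
8^8 ≡ 151^2 = 22801 ≡ 183 (mod 263)
8^16 ≡ 183^2 = 33489 ≡ 88 (mod 263)
8^32 ≡ 88^2 = 7744 ≡ 117 (mod 263)
8^64 ≡ 117^2 = 13689 ≡ 13 (mod 263)
8^128 ≡ 13^2 = 169 ≡ 169 (mod 263)
8^256 ≡ 169^2 = 28561 ≡ 157 (mod 263)
262 = 256 + 4 + 2 in binary powers of 2.
So 8^262 ≡ 157 · 151 · 64 ≡ 1 (mod 263).
Since the result is 1, base 8 gives no evidence that 263 is composite.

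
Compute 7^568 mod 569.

1

7^1 ≡ 7 (mod 569)
7^2 ≡ 7^2 = 49 ≡ 49 (mod 569)
7^4 ≡ 49^2 = 2401 ≡ 125 (mod 569)
7^8 ≡ 125^2 = 15625 ≡ 262 (mod 569)
7^16 ≡ 262^2 = 68644 ≡ 364 (mod 569)
7^32 ≡ 364^2 = 132496 ≡ 488 (mod 569)
7^64 ≡ 488^2 = 238144 ≡ 302 (mod 569)
7^128 ≡ 302^2 = 91204 ≡ 164 (mod 569)
7^256 ≡ 164^2 = 26896 ≡ 153 (mod 569)
7^512 ≡ 153^2 = 23409 ≡ 80 (mod 569)
568 = 512 + 32 + 16 + 8 in binary powers of 2.
So 7^568 ≡ 80 · 488 · 364 · 262 ≡ 1 (mod 569).
Since the result is 1, base 7 gives no evidence that 569 is composite.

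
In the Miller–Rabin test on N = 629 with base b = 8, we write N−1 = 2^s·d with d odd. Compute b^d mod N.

629 − 1 = 628 = 2^2 · 157, so d = 157.
8^1 ≡ 8 (mod 629)
8^2 ≡ 8^2 = 64 ≡ 64 (mod 629)
8^4 ≡ 64^2 = 4096 ≡ 322 (mod 629)
8^8 ≡ 322^2 = 103684 ≡ 528 (mod 629)
8^16 ≡ 528^2 = 278784 ≡ 137 (mod 629)
8^32 ≡ 137^2 = 18769 ≡ 528 (mod 629)
8^64 ≡ 528^2 = 278784 ≡ 137 (mod 629)
8^128 ≡ 137^2 = 18769 ≡ 528 (mod 629)
157 = 128 + 16 + 8 + 4 + 1 in binary powers of 2.
So 8^157 ≡ 528 · 137 · 528 · 322 · 8 ≡ 230 (mod 629).
Squaring chain: 230 → 64; never reaches −1, so base 8 is a Miller–Rabin witness that 629 is composite.

230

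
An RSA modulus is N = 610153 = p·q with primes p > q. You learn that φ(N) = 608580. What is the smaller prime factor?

φ(n) = (p−1)(q−1) = n − (p+q) + 1, so p + q = 610153 − 608580 + 1 = 1574.
p and q are the roots of t² − 1574t + 610153 = 0.
Discriminant: 1574² − 4·610153 = 2477476 − 2440612 = 36864; √36864 = 192.
q = (1574 − 192)/2 = 691, p = (1574 + 192)/2 = 883.
Check: 691 · 883 = 610153.

691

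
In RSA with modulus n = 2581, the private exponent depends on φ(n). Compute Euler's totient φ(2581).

2464

Factor: 2581 = 29 · 89.
φ(2581) = (29−1) · (89−1) = 28 · 88 = 2464.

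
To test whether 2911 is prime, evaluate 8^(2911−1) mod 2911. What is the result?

8^1 ≡ 8 (mod 2911)
8^2 ≡ 8^2 = 64 ≡ 64 (mod 2911)
8^4 ≡ 64^2 = 4096 ≡ 1185 (mod 2911)
8^8 ≡ 1185^2 = 1404225 ≡ 1123 (mod 2911)
8^16 ≡ 1123^2 = 1261129 ≡ 666 (mod 2911)
8^32 ≡ 666^2 = 443556 ≡ 1084 (mod 2911)
8^64 ≡ 1084^2 = 1175056 ≡ 1923 (mod 2911)
8^128 ≡ 1923^2 = 3697929 ≡ 959 (mod 2911)
8^256 ≡ 959^2 = 919681 ≡ 2716 (mod 2911)
8^512 ≡ 2716^2 = 7376656 ≡ 182 (mod 2911)
8^1024 ≡ 182^2 = 33124 ≡ 1103 (mod 2911)
8^2048 ≡ 1103^2 = 1216609 ≡ 2722 (mod 2911)
2910 = 2048 + 512 + 256 + 64 + 16 + 8 + 4 + 2 in binary powers of 2.
So 8^2910 ≡ 2722 · 182 · 2716 · 1923 · 666 · 1123 · 1185 · 64 ≡ 2664 (mod 2911).
Since 2664 ≠ 1, base 8 is a Fermat witness: 2911 is composite.

2664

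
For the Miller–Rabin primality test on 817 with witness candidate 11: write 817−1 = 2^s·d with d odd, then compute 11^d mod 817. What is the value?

817 − 1 = 816 = 2^4 · 51, so d = 51.
11^1 ≡ 11 (mod 817)
11^2 ≡ 11^2 = 121 ≡ 121 (mod 817)
11^4 ≡ 121^2 = 14641 ≡ 752 (mod 817)
11^8 ≡ 752^2 = 565504 ≡ 140 (mod 817)
11^16 ≡ 140^2 = 19600 ≡ 809 (mod 817)
11^32 ≡ 809^2 = 654481 ≡ 64 (mod 817)
51 = 32 + 16 + 2 + 1 in binary powers of 2.
So 11^51 ≡ 64 · 809 · 121 · 11 ≡ 723 (mod 817).
Squaring chain: 723 → 666 → 742 → 723; never reaches −1, so base 11 is a Miller–Rabin witness that 817 is composite.

723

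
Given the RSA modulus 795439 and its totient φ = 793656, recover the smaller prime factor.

877

φ(n) = (p−1)(q−1) = n − (p+q) + 1, so p + q = 795439 − 793656 + 1 = 1784.
p and q are the roots of t² − 1784t + 795439 = 0.
Discriminant: 1784² − 4·795439 = 3182656 − 3181756 = 900; √900 = 30.
q = (1784 − 30)/2 = 877, p = (1784 + 30)/2 = 907.
Check: 877 · 907 = 795439.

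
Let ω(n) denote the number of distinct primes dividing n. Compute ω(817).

2

817 = 19 · 43
817 = 19 · 43, which has 2 distinct prime factors.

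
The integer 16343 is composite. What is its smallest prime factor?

16343 is odd.
Digit sum 17, not divisible by 3.
Ends in 3: not divisible by 5.
7: 16343 = 7·2334 + 5
11: 16343 = 11·1485 + 8
13: 16343 = 13·1257 + 2
17: 16343 = 17·961 + 6
19: 16343 = 19·860 + 3
23: 16343 = 23·710 + 13
29: 16343 = 29·563 + 16
31: 16343 = 31·527 + 6
37: 16343 = 37·441 + 26
41: 16343 = 41·398 + 25
43: 16343 = 43·380 + 3
47: 16343 = 47·347 + 34
53: 16343 = 53·308 + 19
59: 16343 = 59·277

59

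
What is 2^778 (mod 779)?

2^1 ≡ 2 (mod 779)
2^2 ≡ 2^2 = 4 ≡ 4 (mod 779)
2^4 ≡ 4^2 = 16 ≡ 16 (mod 779)
2^8 ≡ 16^2 = 256 ≡ 256 (mod 779)
2^16 ≡ 256^2 = 65536 ≡ 100 (mod 779)
2^32 ≡ 100^2 = 10000 ≡ 652 (mod 779)
2^64 ≡ 652^2 = 425104 ≡ 549 (mod 779)
2^128 ≡ 549^2 = 301401 ≡ 707 (mod 779)
2^256 ≡ 707^2 = 499849 ≡ 510 (mod 779)
2^512 ≡ 510^2 = 260100 ≡ 693 (mod 779)
778 = 512 + 256 + 8 + 2 in binary powers of 2.
So 2^778 ≡ 693 · 510 · 256 · 4 ≡ 605 (mod 779).
Since 605 ≠ 1, base 2 is a Fermat witness: 779 is composite.

605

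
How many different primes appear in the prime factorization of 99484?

99484 = 2^2 · 24871
24871 = 7 · 3553
3553 = 11 · 323
323 = 17 · 19
99484 = 2^2 · 7 · 11 · 17 · 19, which has 5 distinct prime factors.

5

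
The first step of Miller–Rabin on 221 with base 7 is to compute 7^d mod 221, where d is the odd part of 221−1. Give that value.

97

221 − 1 = 220 = 2^2 · 55, so d = 55.
7^1 ≡ 7 (mod 221)
7^2 ≡ 7^2 = 49 ≡ 49 (mod 221)
7^4 ≡ 49^2 = 2401 ≡ 191 (mod 221)
7^8 ≡ 191^2 = 36481 ≡ 16 (mod 221)
7^16 ≡ 16^2 = 256 ≡ 35 (mod 221)
7^32 ≡ 35^2 = 1225 ≡ 120 (mod 221)
55 = 32 + 16 + 4 + 2 + 1 in binary powers of 2.
So 7^55 ≡ 120 · 35 · 191 · 49 · 7 ≡ 97 (mod 221).
Squaring chain: 97 → 127; never reaches −1, so base 7 is a Miller–Rabin witness that 221 is composite.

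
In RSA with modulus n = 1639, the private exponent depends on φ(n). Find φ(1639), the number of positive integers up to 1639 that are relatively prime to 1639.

1480

Factor: 1639 = 11 · 149.
φ(1639) = (11−1) · (149−1) = 10 · 148 = 1480.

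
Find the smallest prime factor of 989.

989 is odd.
Digit sum 26, not divisible by 3.
Ends in 9: not divisible by 5.
7: 989 = 7·141 + 2
11: 989 = 11·89 + 10
13: 989 = 13·76 + 1
17: 989 = 17·58 + 3
19: 989 = 19·52 + 1
23: 989 = 23·43

23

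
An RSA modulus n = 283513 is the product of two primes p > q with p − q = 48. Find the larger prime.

Since p = q + 48, we have 283513 = q(q + 48), so q² + 48q − 283513 = 0.
Discriminant: 48² + 4·283513 = 2304 + 1134052 = 1136356; √1136356 = 1066.
q = (−48 + 1066)/2 = 509, and p = q + 48 = 557.
Check: 509 · 557 = 283513.

557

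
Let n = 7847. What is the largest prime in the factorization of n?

59

7847 = 7 · 1121
1121 = 19 · 59
59 is prime.
So 7847 = 7 · 19 · 59; the largest prime factor is 59.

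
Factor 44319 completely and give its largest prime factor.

44319 = 3 · 14773
14773 = 11 · 1343
1343 = 17 · 79
79 is prime.
So 44319 = 3 · 11 · 17 · 79; the largest prime factor is 79.

79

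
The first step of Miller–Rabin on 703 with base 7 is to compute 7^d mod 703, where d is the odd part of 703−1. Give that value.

703 − 1 = 702 = 2^1 · 351, so d = 351.
7^1 ≡ 7 (mod 703)
7^2 ≡ 7^2 = 49 ≡ 49 (mod 703)
7^4 ≡ 49^2 = 2401 ≡ 292 (mod 703)
7^8 ≡ 292^2 = 85264 ≡ 201 (mod 703)
7^16 ≡ 201^2 = 40401 ≡ 330 (mod 703)
7^32 ≡ 330^2 = 108900 ≡ 638 (mod 703)
7^64 ≡ 638^2 = 407044 ≡ 7 (mod 703)
7^128 ≡ 7^2 = 49 ≡ 49 (mod 703)
7^256 ≡ 49^2 = 2401 ≡ 292 (mod 703)
351 = 256 + 64 + 16 + 8 + 4 + 2 + 1 in binary powers of 2.
So 7^351 ≡ 292 · 7 · 330 · 201 · 292 · 49 · 7 ≡ 1 (mod 703).
Since 7^d ≡ 1 (mod 703), base 7 does not prove 703 composite.

1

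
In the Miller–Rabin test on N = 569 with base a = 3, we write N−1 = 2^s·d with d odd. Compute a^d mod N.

569 − 1 = 568 = 2^3 · 71, so d = 71.
3^1 ≡ 3 (mod 569)
3^2 ≡ 3^2 = 9 ≡ 9 (mod 569)
3^4 ≡ 9^2 = 81 ≡ 81 (mod 569)
3^8 ≡ 81^2 = 6561 ≡ 302 (mod 569)
3^16 ≡ 302^2 = 91204 ≡ 164 (mod 569)
3^32 ≡ 164^2 = 26896 ≡ 153 (mod 569)
3^64 ≡ 153^2 = 23409 ≡ 80 (mod 569)
71 = 64 + 4 + 2 + 1 in binary powers of 2.
So 3^71 ≡ 80 · 81 · 9 · 3 ≡ 277 (mod 569).
Squaring chain: 277 → 483 → 568; reaches −1, so base 3 does not prove 569 composite.

277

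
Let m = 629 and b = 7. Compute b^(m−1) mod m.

293

7^1 ≡ 7 (mod 629)
7^2 ≡ 7^2 = 49 ≡ 49 (mod 629)
7^4 ≡ 49^2 = 2401 ≡ 514 (mod 629)
7^8 ≡ 514^2 = 264196 ≡ 16 (mod 629)
7^16 ≡ 16^2 = 256 ≡ 256 (mod 629)
7^32 ≡ 256^2 = 65536 ≡ 120 (mod 629)
7^64 ≡ 120^2 = 14400 ≡ 562 (mod 629)
7^128 ≡ 562^2 = 315844 ≡ 86 (mod 629)
7^256 ≡ 86^2 = 7396 ≡ 477 (mod 629)
7^512 ≡ 477^2 = 227529 ≡ 460 (mod 629)
628 = 512 + 64 + 32 + 16 + 4 in binary powers of 2.
So 7^628 ≡ 460 · 562 · 120 · 256 · 514 ≡ 293 (mod 629).
Since 293 ≠ 1, base 7 is a Fermat witness: 629 is composite.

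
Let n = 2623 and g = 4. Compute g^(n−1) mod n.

2277

4^1 ≡ 4 (mod 2623)
4^2 ≡ 4^2 = 16 ≡ 16 (mod 2623)
4^4 ≡ 16^2 = 256 ≡ 256 (mod 2623)
4^8 ≡ 256^2 = 65536 ≡ 2584 (mod 2623)
4^16 ≡ 2584^2 = 6677056 ≡ 1521 (mod 2623)
4^32 ≡ 1521^2 = 2313441 ≡ 2578 (mod 2623)
4^64 ≡ 2578^2 = 6646084 ≡ 2025 (mod 2623)
4^128 ≡ 2025^2 = 4100625 ≡ 876 (mod 2623)
4^256 ≡ 876^2 = 767376 ≡ 1460 (mod 2623)
4^512 ≡ 1460^2 = 2131600 ≡ 1724 (mod 2623)
4^1024 ≡ 1724^2 = 2972176 ≡ 317 (mod 2623)
4^2048 ≡ 317^2 = 100489 ≡ 815 (mod 2623)
2622 = 2048 + 512 + 32 + 16 + 8 + 4 + 2 in binary powers of 2.
So 4^2622 ≡ 815 · 1724 · 2578 · 1521 · 2584 · 256 · 16 ≡ 2277 (mod 2623).
Since 2277 ≠ 1, base 4 is a Fermat witness: 2623 is composite.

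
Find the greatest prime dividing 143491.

143491 = 43 · 3337
3337 = 47 · 71
71 is prime.
So 143491 = 43 · 47 · 71; the largest prime factor is 71.

71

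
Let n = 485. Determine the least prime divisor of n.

485 is odd.
Digit sum 17, not divisible by 3.
Ends in 5: divisible by 5.

5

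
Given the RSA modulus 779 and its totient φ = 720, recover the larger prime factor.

41

φ(n) = (p−1)(q−1) = n − (p+q) + 1, so p + q = 779 − 720 + 1 = 60.
p and q are the roots of t² − 60t + 779 = 0.
Discriminant: 60² − 4·779 = 3600 − 3116 = 484; √484 = 22.
q = (60 − 22)/2 = 19, p = (60 + 22)/2 = 41.
Check: 19 · 41 = 779.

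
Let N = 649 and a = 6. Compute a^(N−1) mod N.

26

6^1 ≡ 6 (mod 649)
6^2 ≡ 6^2 = 36 ≡ 36 (mod 649)
6^4 ≡ 36^2 = 1296 ≡ 647 (mod 649)
6^8 ≡ 647^2 = 418609 ≡ 4 (mod 649)
6^16 ≡ 4^2 = 16 ≡ 16 (mod 649)
6^32 ≡ 16^2 = 256 ≡ 256 (mod 649)
6^64 ≡ 256^2 = 65536 ≡ 636 (mod 649)
6^128 ≡ 636^2 = 404496 ≡ 169 (mod 649)
6^256 ≡ 169^2 = 28561 ≡ 5 (mod 649)
6^512 ≡ 5^2 = 25 ≡ 25 (mod 649)
648 = 512 + 128 + 8 in binary powers of 2.
So 6^648 ≡ 25 · 169 · 4 ≡ 26 (mod 649).
Since 26 ≠ 1, base 6 is a Fermat witness: 649 is composite.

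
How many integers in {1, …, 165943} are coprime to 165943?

156000

Factor: 165943 = 31 · 53 · 101.
φ(165943) = (31−1) · (53−1) · (101−1) = 30 · 52 · 100 = 156000.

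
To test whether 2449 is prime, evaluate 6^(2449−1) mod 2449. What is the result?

1365

6^1 ≡ 6 (mod 2449)
6^2 ≡ 6^2 = 36 ≡ 36 (mod 2449)
6^4 ≡ 36^2 = 1296 ≡ 1296 (mod 2449)
6^8 ≡ 1296^2 = 1679616 ≡ 2051 (mod 2449)
6^16 ≡ 2051^2 = 4206601 ≡ 1668 (mod 2449)
6^32 ≡ 1668^2 = 2782224 ≡ 160 (mod 2449)
6^64 ≡ 160^2 = 25600 ≡ 1110 (mod 2449)
6^128 ≡ 1110^2 = 1232100 ≡ 253 (mod 2449)
6^256 ≡ 253^2 = 64009 ≡ 335 (mod 2449)
6^512 ≡ 335^2 = 112225 ≡ 2020 (mod 2449)
6^1024 ≡ 2020^2 = 4080400 ≡ 366 (mod 2449)
6^2048 ≡ 366^2 = 133956 ≡ 1710 (mod 2449)
2448 = 2048 + 256 + 128 + 16 in binary powers of 2.
So 6^2448 ≡ 1710 · 335 · 253 · 1668 ≡ 1365 (mod 2449).
Since 1365 ≠ 1, base 6 is a Fermat witness: 2449 is composite.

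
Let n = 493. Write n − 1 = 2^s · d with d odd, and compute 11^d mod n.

493 − 1 = 492 = 2^2 · 123, so d = 123.
11^1 ≡ 11 (mod 493)
11^2 ≡ 11^2 = 121 ≡ 121 (mod 493)
11^4 ≡ 121^2 = 14641 ≡ 344 (mod 493)
11^8 ≡ 344^2 = 118336 ≡ 16 (mod 493)
11^16 ≡ 16^2 = 256 ≡ 256 (mod 493)
11^32 ≡ 256^2 = 65536 ≡ 460 (mod 493)
11^64 ≡ 460^2 = 211600 ≡ 103 (mod 493)
123 = 64 + 32 + 16 + 8 + 2 + 1 in binary powers of 2.
So 11^123 ≡ 103 · 460 · 256 · 16 · 121 · 11 ≡ 97 (mod 493).
Squaring chain: 97 → 42; never reaches −1, so base 11 is a Miller–Rabin witness that 493 is composite.

97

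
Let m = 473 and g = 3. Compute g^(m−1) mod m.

53

3^1 ≡ 3 (mod 473)
3^2 ≡ 3^2 = 9 ≡ 9 (mod 473)
3^4 ≡ 9^2 = 81 ≡ 81 (mod 473)
3^8 ≡ 81^2 = 6561 ≡ 412 (mod 473)
3^16 ≡ 412^2 = 169744 ≡ 410 (mod 473)
3^32 ≡ 410^2 = 168100 ≡ 185 (mod 473)
3^64 ≡ 185^2 = 34225 ≡ 169 (mod 473)
3^128 ≡ 169^2 = 28561 ≡ 181 (mod 473)
3^256 ≡ 181^2 = 32761 ≡ 124 (mod 473)
472 = 256 + 128 + 64 + 16 + 8 in binary powers of 2.
So 3^472 ≡ 124 · 181 · 169 · 410 · 412 ≡ 53 (mod 473).
Since 53 ≠ 1, base 3 is a Fermat witness: 473 is composite.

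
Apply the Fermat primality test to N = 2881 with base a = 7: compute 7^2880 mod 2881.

560

7^1 ≡ 7 (mod 2881)
7^2 ≡ 7^2 = 49 ≡ 49 (mod 2881)
7^4 ≡ 49^2 = 2401 ≡ 2401 (mod 2881)
7^8 ≡ 2401^2 = 5764801 ≡ 2801 (mod 2881)
7^16 ≡ 2801^2 = 7845601 ≡ 638 (mod 2881)
7^32 ≡ 638^2 = 407044 ≡ 823 (mod 2881)
7^64 ≡ 823^2 = 677329 ≡ 294 (mod 2881)
7^128 ≡ 294^2 = 86436 ≡ 6 (mod 2881)
7^256 ≡ 6^2 = 36 ≡ 36 (mod 2881)
7^512 ≡ 36^2 = 1296 ≡ 1296 (mod 2881)
7^1024 ≡ 1296^2 = 1679616 ≡ 2874 (mod 2881)
7^2048 ≡ 2874^2 = 8259876 ≡ 49 (mod 2881)
2880 = 2048 + 512 + 256 + 64 in binary powers of 2.
So 7^2880 ≡ 49 · 1296 · 36 · 294 ≡ 560 (mod 2881).
Since 560 ≠ 1, base 7 is a Fermat witness: 2881 is composite.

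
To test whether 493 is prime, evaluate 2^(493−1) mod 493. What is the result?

373

2^1 ≡ 2 (mod 493)
2^2 ≡ 2^2 = 4 ≡ 4 (mod 493)
2^4 ≡ 4^2 = 16 ≡ 16 (mod 493)
2^8 ≡ 16^2 = 256 ≡ 256 (mod 493)
2^16 ≡ 256^2 = 65536 ≡ 460 (mod 493)
2^32 ≡ 460^2 = 211600 ≡ 103 (mod 493)
2^64 ≡ 103^2 = 10609 ≡ 256 (mod 493)
2^128 ≡ 256^2 = 65536 ≡ 460 (mod 493)
2^256 ≡ 460^2 = 211600 ≡ 103 (mod 493)
492 = 256 + 128 + 64 + 32 + 8 + 4 in binary powers of 2.
So 2^492 ≡ 103 · 460 · 256 · 103 · 256 · 16 ≡ 373 (mod 493).
Since 373 ≠ 1, base 2 is a Fermat witness: 493 is composite.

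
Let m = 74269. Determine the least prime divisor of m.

13

74269 is odd.
Digit sum 28, not divisible by 3.
Ends in 9: not divisible by 5.
7: 74269 = 7·10609 + 6
11: 74269 = 11·6751 + 8
13: 74269 = 13·5713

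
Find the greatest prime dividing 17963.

71

17963 = 11 · 1633
1633 = 23 · 71
71 is prime.
So 17963 = 11 · 23 · 71; the largest prime factor is 71.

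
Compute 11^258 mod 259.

11^1 ≡ 11 (mod 259)
11^2 ≡ 11^2 = 121 ≡ 121 (mod 259)
11^4 ≡ 121^2 = 14641 ≡ 137 (mod 259)
11^8 ≡ 137^2 = 18769 ≡ 121 (mod 259)
11^16 ≡ 121^2 = 14641 ≡ 137 (mod 259)
11^32 ≡ 137^2 = 18769 ≡ 121 (mod 259)
11^64 ≡ 121^2 = 14641 ≡ 137 (mod 259)
11^128 ≡ 137^2 = 18769 ≡ 121 (mod 259)
11^256 ≡ 121^2 = 14641 ≡ 137 (mod 259)
258 = 256 + 2 in binary powers of 2.
So 11^258 ≡ 137 · 121 ≡ 1 (mod 259).
Since the result is 1, base 11 gives no evidence that 259 is composite.

1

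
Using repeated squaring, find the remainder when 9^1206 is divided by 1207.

9^1 ≡ 9 (mod 1207)
9^2 ≡ 9^2 = 81 ≡ 81 (mod 1207)
9^4 ≡ 81^2 = 6561 ≡ 526 (mod 1207)
9^8 ≡ 526^2 = 276676 ≡ 273 (mod 1207)
9^16 ≡ 273^2 = 74529 ≡ 902 (mod 1207)
9^32 ≡ 902^2 = 813604 ≡ 86 (mod 1207)
9^64 ≡ 86^2 = 7396 ≡ 154 (mod 1207)
9^128 ≡ 154^2 = 23716 ≡ 783 (mod 1207)
9^256 ≡ 783^2 = 613089 ≡ 1140 (mod 1207)
9^512 ≡ 1140^2 = 1299600 ≡ 868 (mod 1207)
9^1024 ≡ 868^2 = 753424 ≡ 256 (mod 1207)
1206 = 1024 + 128 + 32 + 16 + 4 + 2 in binary powers of 2.
So 9^1206 ≡ 256 · 783 · 86 · 902 · 526 · 81 ≡ 973 (mod 1207).
Since 973 ≠ 1, base 9 is a Fermat witness: 1207 is composite.

973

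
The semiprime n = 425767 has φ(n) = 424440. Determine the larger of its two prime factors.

φ(n) = (p−1)(q−1) = n − (p+q) + 1, so p + q = 425767 − 424440 + 1 = 1328.
p and q are the roots of t² − 1328t + 425767 = 0.
Discriminant: 1328² − 4·425767 = 1763584 − 1703068 = 60516; √60516 = 246.
q = (1328 − 246)/2 = 541, p = (1328 + 246)/2 = 787.
Check: 541 · 787 = 425767.

787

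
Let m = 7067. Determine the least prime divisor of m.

37

7067 is odd.
Digit sum 20, not divisible by 3.
Ends in 7: not divisible by 5.
7: 7067 = 7·1009 + 4
11: 7067 = 11·642 + 5
13: 7067 = 13·543 + 8
17: 7067 = 17·415 + 12
19: 7067 = 19·371 + 18
23: 7067 = 23·307 + 6
29: 7067 = 29·243 + 20
31: 7067 = 31·227 + 30
37: 7067 = 37·191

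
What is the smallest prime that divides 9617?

59

9617 is odd.
Digit sum 23, not divisible by 3.
Ends in 7: not divisible by 5.
7: 9617 = 7·1373 + 6
11: 9617 = 11·874 + 3
13: 9617 = 13·739 + 10
17: 9617 = 17·565 + 12
19: 9617 = 19·506 + 3
23: 9617 = 23·418 + 3
29: 9617 = 29·331 + 18
31: 9617 = 31·310 + 7
37: 9617 = 37·259 + 34
41: 9617 = 41·234 + 23
43: 9617 = 43·223 + 28
47: 9617 = 47·204 + 29
53: 9617 = 53·181 + 24
59: 9617 = 59·163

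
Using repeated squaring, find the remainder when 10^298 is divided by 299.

10^1 ≡ 10 (mod 299)
10^2 ≡ 10^2 = 100 ≡ 100 (mod 299)
10^4 ≡ 100^2 = 10000 ≡ 133 (mod 299)
10^8 ≡ 133^2 = 17689 ≡ 48 (mod 299)
10^16 ≡ 48^2 = 2304 ≡ 211 (mod 299)
10^32 ≡ 211^2 = 44521 ≡ 269 (mod 299)
10^64 ≡ 269^2 = 72361 ≡ 3 (mod 299)
10^128 ≡ 3^2 = 9 ≡ 9 (mod 299)
10^256 ≡ 9^2 = 81 ≡ 81 (mod 299)
298 = 256 + 32 + 8 + 2 in binary powers of 2.
So 10^298 ≡ 81 · 269 · 48 · 100 ≡ 289 (mod 299).
Since 289 ≠ 1, base 10 is a Fermat witness: 299 is composite.

289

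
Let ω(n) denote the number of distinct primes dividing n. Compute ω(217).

2

217 = 7 · 31
217 = 7 · 31, which has 2 distinct prime factors.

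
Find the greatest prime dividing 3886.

3886 = 2 · 1943
1943 = 29 · 67
67 is prime.
So 3886 = 2 · 29 · 67; the largest prime factor is 67.

67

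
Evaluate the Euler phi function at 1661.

Factor: 1661 = 11 · 151.
φ(1661) = (11−1) · (151−1) = 10 · 150 = 1500.

1500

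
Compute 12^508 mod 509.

1

12^1 ≡ 12 (mod 509)
12^2 ≡ 12^2 = 144 ≡ 144 (mod 509)
12^4 ≡ 144^2 = 20736 ≡ 376 (mod 509)
12^8 ≡ 376^2 = 141376 ≡ 383 (mod 509)
12^16 ≡ 383^2 = 146689 ≡ 97 (mod 509)
12^32 ≡ 97^2 = 9409 ≡ 247 (mod 509)
12^64 ≡ 247^2 = 61009 ≡ 438 (mod 509)
12^128 ≡ 438^2 = 191844 ≡ 460 (mod 509)
12^256 ≡ 460^2 = 211600 ≡ 365 (mod 509)
508 = 256 + 128 + 64 + 32 + 16 + 8 + 4 in binary powers of 2.
So 12^508 ≡ 365 · 460 · 438 · 247 · 97 · 383 · 376 ≡ 1 (mod 509).
Since the result is 1, base 12 gives no evidence that 509 is composite.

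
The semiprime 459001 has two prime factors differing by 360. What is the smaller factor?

Since p = q + 360, we have 459001 = q(q + 360), so q² + 360q − 459001 = 0.
Discriminant: 360² + 4·459001 = 129600 + 1836004 = 1965604; √1965604 = 1402.
q = (−360 + 1402)/2 = 521, and p = q + 360 = 881.
Check: 521 · 881 = 459001.

521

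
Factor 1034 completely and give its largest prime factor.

47

1034 = 2 · 517
517 = 11 · 47
47 is prime.
So 1034 = 2 · 11 · 47; the largest prime factor is 47.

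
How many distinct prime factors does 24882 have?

24882 = 2 · 12441
12441 = 3 · 4147
4147 = 11 · 377
377 = 13 · 29
24882 = 2 · 3 · 11 · 13 · 29, which has 5 distinct prime factors.

5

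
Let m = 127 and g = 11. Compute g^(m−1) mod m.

1

11^1 ≡ 11 (mod 127)
11^2 ≡ 11^2 = 121 ≡ 121 (mod 127)
11^4 ≡ 121^2 = 14641 ≡ 36 (mod 127)
11^8 ≡ 36^2 = 1296 ≡ 26 (mod 127)
11^16 ≡ 26^2 = 676 ≡ 41 (mod 127)
11^32 ≡ 41^2 = 1681 ≡ 30 (mod 127)
11^64 ≡ 30^2 = 900 ≡ 11 (mod 127)
126 = 64 + 32 + 16 + 8 + 4 + 2 in binary powers of 2.
So 11^126 ≡ 11 · 30 · 41 · 26 · 36 · 121 ≡ 1 (mod 127).
Since the result is 1, base 11 gives no evidence that 127 is composite.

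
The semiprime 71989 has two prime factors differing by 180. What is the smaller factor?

193

Since p = q + 180, we have 71989 = q(q + 180), so q² + 180q − 71989 = 0.
Discriminant: 180² + 4·71989 = 32400 + 287956 = 320356; √320356 = 566.
q = (−180 + 566)/2 = 193, and p = q + 180 = 373.
Check: 193 · 373 = 71989.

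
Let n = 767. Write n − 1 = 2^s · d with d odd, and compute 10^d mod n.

767 − 1 = 766 = 2^1 · 383, so d = 383.
10^1 ≡ 10 (mod 767)
10^2 ≡ 10^2 = 100 ≡ 100 (mod 767)
10^4 ≡ 100^2 = 10000 ≡ 29 (mod 767)
10^8 ≡ 29^2 = 841 ≡ 74 (mod 767)
10^16 ≡ 74^2 = 5476 ≡ 107 (mod 767)
10^32 ≡ 107^2 = 11449 ≡ 711 (mod 767)
10^64 ≡ 711^2 = 505521 ≡ 68 (mod 767)
10^128 ≡ 68^2 = 4624 ≡ 22 (mod 767)
10^256 ≡ 22^2 = 484 ≡ 484 (mod 767)
383 = 256 + 64 + 32 + 16 + 8 + 4 + 2 + 1 in binary powers of 2.
So 10^383 ≡ 484 · 68 · 711 · 107 · 74 · 29 · 100 · 10 ≡ 758 (mod 767).
Squaring chain: 758; never reaches −1, so base 10 is a Miller–Rabin witness that 767 is composite.

758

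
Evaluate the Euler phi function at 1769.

Factor: 1769 = 29 · 61.
φ(1769) = (29−1) · (61−1) = 28 · 60 = 1680.

1680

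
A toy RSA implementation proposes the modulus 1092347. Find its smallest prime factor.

31

1092347 is odd.
Digit sum 26, not divisible by 3.
Ends in 7: not divisible by 5.
7: 1092347 = 7·156049 + 4
11: 1092347 = 11·99304 + 3
13: 1092347 = 13·84026 + 9
17: 1092347 = 17·64255 + 12
19: 1092347 = 19·57491 + 18
23: 1092347 = 23·47493 + 8
29: 1092347 = 29·37667 + 4
31: 1092347 = 31·35237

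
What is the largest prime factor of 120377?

120377 = 17 · 7081
7081 = 73 · 97
97 is prime.
So 120377 = 17 · 73 · 97; the largest prime factor is 97.

97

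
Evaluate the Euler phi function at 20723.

Factor: 20723 = 17 · 23 · 53.
φ(20723) = (17−1) · (23−1) · (53−1) = 16 · 22 · 52 = 18304.

18304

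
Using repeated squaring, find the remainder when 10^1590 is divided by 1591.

704

10^1 ≡ 10 (mod 1591)
10^2 ≡ 10^2 = 100 ≡ 100 (mod 1591)
10^4 ≡ 100^2 = 10000 ≡ 454 (mod 1591)
10^8 ≡ 454^2 = 206116 ≡ 877 (mod 1591)
10^16 ≡ 877^2 = 769129 ≡ 676 (mod 1591)
10^32 ≡ 676^2 = 456976 ≡ 359 (mod 1591)
10^64 ≡ 359^2 = 128881 ≡ 10 (mod 1591)
10^128 ≡ 10^2 = 100 ≡ 100 (mod 1591)
10^256 ≡ 100^2 = 10000 ≡ 454 (mod 1591)
10^512 ≡ 454^2 = 206116 ≡ 877 (mod 1591)
10^1024 ≡ 877^2 = 769129 ≡ 676 (mod 1591)
1590 = 1024 + 512 + 32 + 16 + 4 + 2 in binary powers of 2.
So 10^1590 ≡ 676 · 877 · 359 · 676 · 454 · 100 ≡ 704 (mod 1591).
Since 704 ≠ 1, base 10 is a Fermat witness: 1591 is composite.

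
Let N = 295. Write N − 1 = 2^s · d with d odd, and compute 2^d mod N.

295 − 1 = 294 = 2^1 · 147, so d = 147.
2^1 ≡ 2 (mod 295)
2^2 ≡ 2^2 = 4 ≡ 4 (mod 295)
2^4 ≡ 4^2 = 16 ≡ 16 (mod 295)
2^8 ≡ 16^2 = 256 ≡ 256 (mod 295)
2^16 ≡ 256^2 = 65536 ≡ 46 (mod 295)
2^32 ≡ 46^2 = 2116 ≡ 51 (mod 295)
2^64 ≡ 51^2 = 2601 ≡ 241 (mod 295)
2^128 ≡ 241^2 = 58081 ≡ 261 (mod 295)
147 = 128 + 16 + 2 + 1 in binary powers of 2.
So 2^147 ≡ 261 · 46 · 4 · 2 ≡ 173 (mod 295).
Squaring chain: 173; never reaches −1, so base 2 is a Miller–Rabin witness that 295 is composite.

173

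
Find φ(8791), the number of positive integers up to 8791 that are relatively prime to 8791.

8584

Factor: 8791 = 59 · 149.
φ(8791) = (59−1) · (149−1) = 58 · 148 = 8584.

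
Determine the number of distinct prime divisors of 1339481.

5

1339481 = 11 · 121771
121771 = 13 · 9367
9367 = 17 · 551
551 = 19 · 29
1339481 = 11 · 13 · 17 · 19 · 29, which has 5 distinct prime factors.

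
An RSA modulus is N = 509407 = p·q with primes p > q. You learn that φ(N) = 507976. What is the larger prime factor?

φ(n) = (p−1)(q−1) = n − (p+q) + 1, so p + q = 509407 − 507976 + 1 = 1432.
p and q are the roots of t² − 1432t + 509407 = 0.
Discriminant: 1432² − 4·509407 = 2050624 − 2037628 = 12996; √12996 = 114.
q = (1432 − 114)/2 = 659, p = (1432 + 114)/2 = 773.
Check: 659 · 773 = 509407.

773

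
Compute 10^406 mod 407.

10^1 ≡ 10 (mod 407)
10^2 ≡ 10^2 = 100 ≡ 100 (mod 407)
10^4 ≡ 100^2 = 10000 ≡ 232 (mod 407)
10^8 ≡ 232^2 = 53824 ≡ 100 (mod 407)
10^16 ≡ 100^2 = 10000 ≡ 232 (mod 407)
10^32 ≡ 232^2 = 53824 ≡ 100 (mod 407)
10^64 ≡ 100^2 = 10000 ≡ 232 (mod 407)
10^128 ≡ 232^2 = 53824 ≡ 100 (mod 407)
10^256 ≡ 100^2 = 10000 ≡ 232 (mod 407)
406 = 256 + 128 + 16 + 4 + 2 in binary powers of 2.
So 10^406 ≡ 232 · 100 · 232 · 232 · 100 ≡ 232 (mod 407).
Since 232 ≠ 1, base 10 is a Fermat witness: 407 is composite.

232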